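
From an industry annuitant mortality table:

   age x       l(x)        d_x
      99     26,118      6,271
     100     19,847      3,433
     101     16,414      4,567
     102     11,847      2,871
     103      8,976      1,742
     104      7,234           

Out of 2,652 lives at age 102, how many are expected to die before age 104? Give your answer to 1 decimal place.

The relevant probability is 1 − 7,234/11,847 = 0.389381.
Expected number = 2,652 × 0.389381 = 1032.6.

1032.6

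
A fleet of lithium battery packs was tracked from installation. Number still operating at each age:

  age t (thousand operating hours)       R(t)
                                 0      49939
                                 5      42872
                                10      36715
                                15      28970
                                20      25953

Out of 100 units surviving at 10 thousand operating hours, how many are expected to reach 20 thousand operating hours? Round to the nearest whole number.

The relevant probability is 25953/36715 = 0.706877.
Expected number = 100 × 0.706877 = 71.

71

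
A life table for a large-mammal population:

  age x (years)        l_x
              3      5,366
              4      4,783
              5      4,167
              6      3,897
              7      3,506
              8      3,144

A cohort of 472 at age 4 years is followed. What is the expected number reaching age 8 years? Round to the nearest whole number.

310

The relevant probability is 3,144/4,783 = 0.657328.
Expected number = 472 × 0.657328 = 310.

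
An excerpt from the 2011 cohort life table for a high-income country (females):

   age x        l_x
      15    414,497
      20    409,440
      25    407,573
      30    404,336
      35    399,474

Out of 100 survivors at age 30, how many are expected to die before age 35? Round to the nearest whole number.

1

The relevant probability is 1 − 399,474/404,336 = 0.012025.
Expected number = 100 × 0.012025 = 1.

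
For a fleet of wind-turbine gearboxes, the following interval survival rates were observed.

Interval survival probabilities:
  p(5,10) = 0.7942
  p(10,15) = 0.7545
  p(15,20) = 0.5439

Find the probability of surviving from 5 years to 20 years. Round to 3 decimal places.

The overall survival probability is 0.7942 × 0.7545 × 0.5439.
= 0.325918.

0.326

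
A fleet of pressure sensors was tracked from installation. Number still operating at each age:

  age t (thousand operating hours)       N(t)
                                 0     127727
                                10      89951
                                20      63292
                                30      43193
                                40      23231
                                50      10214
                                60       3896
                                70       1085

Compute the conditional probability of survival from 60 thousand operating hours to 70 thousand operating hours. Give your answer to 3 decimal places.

0.278

The conditional survival probability is N(70)/N(60) = 1085/3896 = 0.278491.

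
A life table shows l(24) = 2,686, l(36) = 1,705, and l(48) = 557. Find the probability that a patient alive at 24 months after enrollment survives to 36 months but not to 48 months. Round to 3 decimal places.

This is the probability of reaching 36 but not 48, conditional on being alive at 24: (l(36) − l(48)) / l(24).
= (1,705 − 557) / 2,686 = 1,148 / 2,686 = 0.427401.

0.427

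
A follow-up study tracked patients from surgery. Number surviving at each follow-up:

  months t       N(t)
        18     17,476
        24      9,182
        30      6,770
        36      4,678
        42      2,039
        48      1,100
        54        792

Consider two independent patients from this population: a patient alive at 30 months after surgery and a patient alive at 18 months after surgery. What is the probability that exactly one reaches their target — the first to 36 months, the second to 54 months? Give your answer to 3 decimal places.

0.674

p₁ = N(36)/N(30) = 4,678/6,770 = 0.690990; p₂ = N(54)/N(18) = 792/17,476 = 0.045319.
P(exactly one) = p₁(1−p₂) + (1−p₁)p₂ = 0.659675 + 0.014004 = 0.673679.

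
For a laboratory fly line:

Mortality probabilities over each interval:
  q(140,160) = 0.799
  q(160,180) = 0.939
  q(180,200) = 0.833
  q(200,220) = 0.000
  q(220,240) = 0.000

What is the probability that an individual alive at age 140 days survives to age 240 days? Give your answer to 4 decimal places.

0.0020

P(survive 140→240) = (1 − 0.799) × (1 − 0.939) × (1 − 0.833) × (1 − 0.000) × (1 − 0.000).
= 0.201 × 0.061 × 0.167 × 1.000 × 1.000 = 0.002048.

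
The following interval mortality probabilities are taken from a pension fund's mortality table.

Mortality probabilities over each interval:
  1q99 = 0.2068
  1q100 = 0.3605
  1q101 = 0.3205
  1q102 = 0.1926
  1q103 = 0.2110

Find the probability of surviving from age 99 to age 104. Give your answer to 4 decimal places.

0.2196

Survival from 99 to 104 is the product of surviving each interval: (1 − 0.2068) × (1 − 0.3605) × (1 − 0.3205) × (1 − 0.1926) × (1 − 0.2110).
= 0.7932 × 0.6395 × 0.6795 × 0.8074 × 0.7890 = 0.219573.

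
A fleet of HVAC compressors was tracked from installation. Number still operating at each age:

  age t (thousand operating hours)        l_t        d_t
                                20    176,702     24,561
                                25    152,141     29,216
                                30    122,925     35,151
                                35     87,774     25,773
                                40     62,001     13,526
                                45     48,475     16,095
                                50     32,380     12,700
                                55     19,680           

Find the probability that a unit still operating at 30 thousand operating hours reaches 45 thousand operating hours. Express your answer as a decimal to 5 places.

The conditional survival probability is l_45/l_30 = 48,475/122,925 = 0.394346.

0.39435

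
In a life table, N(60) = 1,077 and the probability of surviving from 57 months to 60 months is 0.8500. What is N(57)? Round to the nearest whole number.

N(57) = N(60) / p = 1,077 / 0.8500 = 1267.

1267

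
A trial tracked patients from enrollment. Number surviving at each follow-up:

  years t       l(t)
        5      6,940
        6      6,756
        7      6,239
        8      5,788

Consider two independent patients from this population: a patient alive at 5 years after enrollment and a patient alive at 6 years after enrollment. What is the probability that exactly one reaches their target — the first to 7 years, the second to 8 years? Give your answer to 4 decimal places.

0.2153

p₁ = l(7)/l(5) = 6,239/6,940 = 0.898991; p₂ = l(8)/l(6) = 5,788/6,756 = 0.856720.
P(exactly one) = p₁(1−p₂) + (1−p₁)p₂ = 0.128807 + 0.086536 = 0.215344.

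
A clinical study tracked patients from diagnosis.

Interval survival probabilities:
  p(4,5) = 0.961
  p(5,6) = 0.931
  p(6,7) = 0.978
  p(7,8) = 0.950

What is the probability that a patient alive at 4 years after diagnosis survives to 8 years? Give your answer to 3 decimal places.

0.831

The overall survival probability is 0.961 × 0.931 × 0.978 × 0.950.
= 0.831257.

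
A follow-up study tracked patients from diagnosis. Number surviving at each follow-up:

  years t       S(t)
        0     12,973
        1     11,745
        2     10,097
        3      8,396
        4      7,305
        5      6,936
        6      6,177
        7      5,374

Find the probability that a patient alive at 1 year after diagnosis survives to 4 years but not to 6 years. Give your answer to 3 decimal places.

0.096

This is the probability of reaching 4 but not 6, conditional on being alive at 1: (S(4) − S(6)) / S(1).
= (7,305 − 6,177) / 11,745 = 1,128 / 11,745 = 0.096041.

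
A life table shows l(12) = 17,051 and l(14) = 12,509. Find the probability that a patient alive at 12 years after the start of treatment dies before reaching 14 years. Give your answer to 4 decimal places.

P(die before 14 | alive at 12) = 1 − l(14)/l(12) = 1 − 12,509/17,051 = (4,542)/17,051 = 0.266377.

0.2664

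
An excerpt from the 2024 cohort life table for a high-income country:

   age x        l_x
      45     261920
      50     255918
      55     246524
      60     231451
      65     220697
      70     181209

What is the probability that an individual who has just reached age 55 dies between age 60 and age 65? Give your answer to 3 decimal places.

0.044

This is the probability of reaching 60 but not 65, conditional on being alive at 55: (l_60 − l_65) / l_55.
= (231451 − 220697) / 246524 = 10754 / 246524 = 0.043623.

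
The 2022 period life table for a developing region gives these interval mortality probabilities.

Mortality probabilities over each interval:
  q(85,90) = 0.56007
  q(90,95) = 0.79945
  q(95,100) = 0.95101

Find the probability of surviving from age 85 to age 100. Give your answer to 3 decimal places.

0.004

The overall survival probability is (1 − 0.56007) × (1 − 0.79945) × (1 − 0.95101).
= 0.43993 × 0.20055 × 0.04899 = 0.004322.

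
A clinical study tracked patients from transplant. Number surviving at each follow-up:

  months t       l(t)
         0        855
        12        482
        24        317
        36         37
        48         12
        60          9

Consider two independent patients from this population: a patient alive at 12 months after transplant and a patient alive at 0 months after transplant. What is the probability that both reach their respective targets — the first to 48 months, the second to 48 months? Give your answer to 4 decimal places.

0.0003

p₁ = l(48)/l(12) = 12/482 = 0.024896; p₂ = l(48)/l(0) = 12/855 = 0.014035.
P(both) = p₁ × p₂ = 0.024896 × 0.014035 = 0.000349.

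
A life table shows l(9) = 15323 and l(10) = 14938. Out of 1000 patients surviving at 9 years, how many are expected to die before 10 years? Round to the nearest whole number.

The relevant probability is 1 − 14938/15323 = 0.025126.
Expected number = 1000 × 0.025126 = 25.

25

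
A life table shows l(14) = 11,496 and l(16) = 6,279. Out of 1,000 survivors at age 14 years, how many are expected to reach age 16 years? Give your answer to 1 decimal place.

The relevant probability is 6,279/11,496 = 0.546190.
Expected number = 1,000 × 0.546190 = 546.2.

546.2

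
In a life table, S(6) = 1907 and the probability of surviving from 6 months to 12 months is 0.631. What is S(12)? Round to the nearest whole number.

1203

S(12) = S(6) × p = 1907 × 0.631 = 1203.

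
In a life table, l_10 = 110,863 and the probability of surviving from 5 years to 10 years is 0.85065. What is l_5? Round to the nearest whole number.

l_5 = l_10 / p = 110,863 / 0.85065 = 130327.

130327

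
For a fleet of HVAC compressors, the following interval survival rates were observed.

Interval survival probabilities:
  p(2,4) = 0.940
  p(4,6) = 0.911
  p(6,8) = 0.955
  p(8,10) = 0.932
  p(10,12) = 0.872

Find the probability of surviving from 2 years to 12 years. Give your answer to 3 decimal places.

0.665

Survival from 2 to 12 is the product of surviving each interval: 0.940 × 0.911 × 0.955 × 0.932 × 0.872.
= 0.664633.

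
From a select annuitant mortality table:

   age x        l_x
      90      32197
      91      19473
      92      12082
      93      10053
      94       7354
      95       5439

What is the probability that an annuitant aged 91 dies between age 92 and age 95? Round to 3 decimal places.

We want 1|3q91 = (l_92 − l_95)/l_91.
This is the probability of reaching 92 but not 95, conditional on being alive at 91: (l_92 − l_95) / l_91.
= (12082 − 5439) / 19473 = 6643 / 19473 = 0.341139.

0.341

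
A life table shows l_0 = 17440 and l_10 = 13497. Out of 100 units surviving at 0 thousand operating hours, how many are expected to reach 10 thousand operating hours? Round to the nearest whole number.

The relevant probability is 13497/17440 = 0.773911.
Expected number = 100 × 0.773911 = 77.

77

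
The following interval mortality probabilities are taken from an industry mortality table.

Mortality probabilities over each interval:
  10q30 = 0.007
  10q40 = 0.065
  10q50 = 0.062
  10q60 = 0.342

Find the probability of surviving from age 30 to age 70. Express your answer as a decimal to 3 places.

Survival from 30 to 70 is the product of surviving each interval: (1 − 0.007) × (1 − 0.065) × (1 − 0.062) × (1 − 0.342).
= 0.993 × 0.935 × 0.938 × 0.658 = 0.573046.

0.573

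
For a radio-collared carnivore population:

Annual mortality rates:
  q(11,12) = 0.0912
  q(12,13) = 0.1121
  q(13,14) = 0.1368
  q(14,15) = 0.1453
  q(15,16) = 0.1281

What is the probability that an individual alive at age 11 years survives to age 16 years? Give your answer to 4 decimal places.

0.5191

Chaining the interval survival probabilities: (1 − 0.0912) × (1 − 0.1121) × (1 − 0.1368) × (1 − 0.1453) × (1 − 0.1281).
= 0.9088 × 0.8879 × 0.8632 × 0.8547 × 0.8719 = 0.519068.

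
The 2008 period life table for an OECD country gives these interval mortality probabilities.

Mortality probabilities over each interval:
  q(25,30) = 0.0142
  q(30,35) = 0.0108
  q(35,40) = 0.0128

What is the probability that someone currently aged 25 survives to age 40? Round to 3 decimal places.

The overall survival probability is (1 − 0.0142) × (1 − 0.0108) × (1 − 0.0128).
= 0.9858 × 0.9892 × 0.9872 = 0.962671.

0.963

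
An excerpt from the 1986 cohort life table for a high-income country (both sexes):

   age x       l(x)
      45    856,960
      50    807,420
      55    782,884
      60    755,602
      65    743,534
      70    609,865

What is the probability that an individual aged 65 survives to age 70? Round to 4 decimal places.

The conditional survival probability is l(70)/l(65) = 609,865/743,534 = 0.820225.

0.8202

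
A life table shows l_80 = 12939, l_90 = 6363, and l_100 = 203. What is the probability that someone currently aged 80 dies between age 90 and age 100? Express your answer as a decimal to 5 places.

0.47608

We want 10|10q80 = (l_90 − l_100)/l_80.
This is the probability of reaching 90 but not 100, conditional on being alive at 80: (l_90 − l_100) / l_80.
= (6363 − 203) / 12939 = 6160 / 12939 = 0.476080.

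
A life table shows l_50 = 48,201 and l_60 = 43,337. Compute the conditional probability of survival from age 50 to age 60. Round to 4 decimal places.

The conditional survival probability is l_60/l_50 = 43,337/48,201 = 0.899089.

0.8991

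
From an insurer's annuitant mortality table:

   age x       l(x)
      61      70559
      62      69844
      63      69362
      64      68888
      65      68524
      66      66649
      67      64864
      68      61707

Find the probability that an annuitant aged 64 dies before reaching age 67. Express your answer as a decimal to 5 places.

P(die before 67 | alive at 64) = 1 − l(67)/l(64) = 1 − 64864/68888 = (4024)/68888 = 0.058414.

0.05841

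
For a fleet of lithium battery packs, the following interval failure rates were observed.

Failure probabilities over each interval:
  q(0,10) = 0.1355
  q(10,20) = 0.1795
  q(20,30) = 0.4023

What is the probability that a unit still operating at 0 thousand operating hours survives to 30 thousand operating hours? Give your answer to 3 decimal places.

P(survive 0→30) = (1 − 0.1355) × (1 − 0.1795) × (1 − 0.4023).
= 0.8645 × 0.8205 × 0.5977 = 0.423962.

0.424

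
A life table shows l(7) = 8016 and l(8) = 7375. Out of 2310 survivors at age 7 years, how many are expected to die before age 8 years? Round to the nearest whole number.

185

The relevant probability is 1 − 7375/8016 = 0.079965.
Expected number = 2310 × 0.079965 = 185.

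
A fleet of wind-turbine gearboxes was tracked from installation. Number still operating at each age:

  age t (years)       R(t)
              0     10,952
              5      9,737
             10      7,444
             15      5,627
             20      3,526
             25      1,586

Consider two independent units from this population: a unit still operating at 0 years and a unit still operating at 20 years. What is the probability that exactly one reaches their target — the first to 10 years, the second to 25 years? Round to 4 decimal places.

0.5180

p₁ = R(10)/R(0) = 7,444/10,952 = 0.679693; p₂ = R(25)/R(20) = 1,586/3,526 = 0.449801.
P(exactly one) = p₁(1−p₂) + (1−p₁)p₂ = 0.373966 + 0.144074 = 0.518041.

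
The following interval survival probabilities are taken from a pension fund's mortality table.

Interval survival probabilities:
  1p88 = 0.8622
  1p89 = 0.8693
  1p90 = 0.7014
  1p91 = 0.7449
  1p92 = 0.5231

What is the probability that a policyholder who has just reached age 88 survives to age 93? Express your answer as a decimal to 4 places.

0.2048

Survival from 88 to 93 is the product of surviving each interval: 0.8622 × 0.8693 × 0.7014 × 0.7449 × 0.5231.
= 0.204845.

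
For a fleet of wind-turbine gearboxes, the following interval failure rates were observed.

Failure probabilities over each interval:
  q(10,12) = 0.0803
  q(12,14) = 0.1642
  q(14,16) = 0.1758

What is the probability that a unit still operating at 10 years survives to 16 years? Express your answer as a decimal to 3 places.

Survival from 10 to 16 is the product of surviving each interval: (1 − 0.0803) × (1 − 0.1642) × (1 − 0.1758).
= 0.9197 × 0.8358 × 0.8242 = 0.633550.

0.634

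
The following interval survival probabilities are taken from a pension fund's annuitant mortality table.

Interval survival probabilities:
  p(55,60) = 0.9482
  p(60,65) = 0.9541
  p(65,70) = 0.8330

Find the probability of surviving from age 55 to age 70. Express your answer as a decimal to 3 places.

0.754

P(survive 55→70) = 0.9482 × 0.9541 × 0.8330.
= 0.753596.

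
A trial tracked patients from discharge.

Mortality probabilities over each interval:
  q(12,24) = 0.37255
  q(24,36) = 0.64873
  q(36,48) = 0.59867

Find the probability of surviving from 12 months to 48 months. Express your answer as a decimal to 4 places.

The overall survival probability is (1 − 0.37255) × (1 − 0.64873) × (1 − 0.59867).
= 0.62745 × 0.35127 × 0.40133 = 0.088455.

0.0885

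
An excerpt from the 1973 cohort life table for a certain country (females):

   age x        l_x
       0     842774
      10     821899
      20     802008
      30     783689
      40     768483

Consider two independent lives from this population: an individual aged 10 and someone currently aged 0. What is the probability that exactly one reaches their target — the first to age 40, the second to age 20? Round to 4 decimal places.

0.1071

p₁ = l_40/l_10 = 768483/821899 = 0.935009; p₂ = l_20/l_0 = 802008/842774 = 0.951629.
P(exactly one) = p₁(1−p₂) + (1−p₁)p₂ = 0.045227 + 0.061847 = 0.107075.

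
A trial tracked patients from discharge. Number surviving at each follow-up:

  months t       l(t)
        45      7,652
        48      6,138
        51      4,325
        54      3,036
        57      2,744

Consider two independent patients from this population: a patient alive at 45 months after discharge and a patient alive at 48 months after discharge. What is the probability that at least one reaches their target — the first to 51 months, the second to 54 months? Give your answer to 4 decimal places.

0.7803

p₁ = l(51)/l(45) = 4,325/7,652 = 0.565212; p₂ = l(54)/l(48) = 3,036/6,138 = 0.494624.
P(at least one) = 1 − (1−p₁)(1−p₂) = 1 − 0.434788 × 0.505376 = 0.780269.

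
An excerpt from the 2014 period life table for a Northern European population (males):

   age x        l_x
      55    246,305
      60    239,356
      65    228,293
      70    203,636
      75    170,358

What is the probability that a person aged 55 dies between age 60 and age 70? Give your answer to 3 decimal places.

We want 5|10q55 = (l_60 − l_70)/l_55.
This is the probability of reaching 60 but not 70, conditional on being alive at 55: (l_60 − l_70) / l_55.
= (239,356 − 203,636) / 246,305 = 35,720 / 246,305 = 0.145023.

0.145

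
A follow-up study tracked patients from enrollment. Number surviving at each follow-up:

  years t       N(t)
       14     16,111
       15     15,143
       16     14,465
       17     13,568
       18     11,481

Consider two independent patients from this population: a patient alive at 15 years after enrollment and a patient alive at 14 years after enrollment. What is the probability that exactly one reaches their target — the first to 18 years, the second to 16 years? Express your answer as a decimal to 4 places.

p₁ = N(18)/N(15) = 11,481/15,143 = 0.758172; p₂ = N(16)/N(14) = 14,465/16,111 = 0.897834.
P(exactly one) = p₁(1−p₂) + (1−p₁)p₂ = 0.077459 + 0.217121 = 0.294581.

0.2946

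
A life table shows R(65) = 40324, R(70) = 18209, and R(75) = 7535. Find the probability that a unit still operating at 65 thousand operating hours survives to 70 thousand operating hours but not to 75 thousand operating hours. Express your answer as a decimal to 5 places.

0.26471

This is the probability of reaching 70 but not 75, conditional on being operational at 65: (R(70) − R(75)) / R(65).
= (18209 − 7535) / 40324 = 10674 / 40324 = 0.264706.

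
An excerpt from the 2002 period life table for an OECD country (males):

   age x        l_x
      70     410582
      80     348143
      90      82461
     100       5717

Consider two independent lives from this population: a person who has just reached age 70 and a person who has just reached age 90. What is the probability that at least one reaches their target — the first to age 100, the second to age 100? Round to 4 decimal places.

p₁ = l_100/l_70 = 5717/410582 = 0.013924; p₂ = l_100/l_90 = 5717/82461 = 0.069330.
P(at least one) = 1 − (1−p₁)(1−p₂) = 1 − 0.986076 × 0.930670 = 0.082289.

0.0823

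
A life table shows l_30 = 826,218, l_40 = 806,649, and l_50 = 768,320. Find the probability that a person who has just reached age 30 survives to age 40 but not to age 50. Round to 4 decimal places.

0.0464

We want 10|10q30 = (l_40 − l_50)/l_30.
This is the probability of reaching 40 but not 50, conditional on being alive at 30: (l_40 − l_50) / l_30.
= (806,649 − 768,320) / 826,218 = 38,329 / 826,218 = 0.046391.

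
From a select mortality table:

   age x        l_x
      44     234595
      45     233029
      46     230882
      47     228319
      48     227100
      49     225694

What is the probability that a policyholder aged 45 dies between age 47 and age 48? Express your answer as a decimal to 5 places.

This is the probability of reaching 47 but not 48, conditional on being alive at 45: (l_47 − l_48) / l_45.
= (228319 − 227100) / 233029 = 1219 / 233029 = 0.005231.

0.00523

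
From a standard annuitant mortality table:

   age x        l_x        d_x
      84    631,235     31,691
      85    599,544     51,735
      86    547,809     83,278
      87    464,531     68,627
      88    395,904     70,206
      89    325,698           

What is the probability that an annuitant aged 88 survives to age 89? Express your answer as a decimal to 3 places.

We want 1p88 = l_89/l_88.
The conditional survival probability is l_89/l_88 = 325,698/395,904 = 0.822669.

0.823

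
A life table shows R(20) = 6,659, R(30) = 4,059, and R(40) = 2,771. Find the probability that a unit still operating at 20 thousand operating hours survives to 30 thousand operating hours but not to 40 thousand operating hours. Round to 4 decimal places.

This is the probability of reaching 30 but not 40, conditional on being operational at 20: (R(30) − R(40)) / R(20).
= (4,059 − 2,771) / 6,659 = 1,288 / 6,659 = 0.193422.

0.1934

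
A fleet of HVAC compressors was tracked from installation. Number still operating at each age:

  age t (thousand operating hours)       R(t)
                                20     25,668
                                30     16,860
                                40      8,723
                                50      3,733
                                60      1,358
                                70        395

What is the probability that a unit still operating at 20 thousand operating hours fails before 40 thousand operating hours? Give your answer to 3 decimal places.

0.660

P(fail before 40 | operational at 20) = 1 − R(40)/R(20) = 1 − 8,723/25,668 = (16,945)/25,668 = 0.660161.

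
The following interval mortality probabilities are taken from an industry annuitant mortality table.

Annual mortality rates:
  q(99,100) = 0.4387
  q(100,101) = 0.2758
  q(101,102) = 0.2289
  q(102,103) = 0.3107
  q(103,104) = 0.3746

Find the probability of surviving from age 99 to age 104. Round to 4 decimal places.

0.1351

The overall survival probability is (1 − 0.4387) × (1 − 0.2758) × (1 − 0.2289) × (1 − 0.3107) × (1 − 0.3746).
= 0.5613 × 0.7242 × 0.7711 × 0.6893 × 0.6254 = 0.135123.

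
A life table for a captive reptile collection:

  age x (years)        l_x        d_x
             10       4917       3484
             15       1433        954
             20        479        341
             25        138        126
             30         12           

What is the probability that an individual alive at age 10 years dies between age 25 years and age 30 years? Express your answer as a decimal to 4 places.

This is the probability of reaching 25 but not 30, conditional on being alive at 10: (l_25 − l_30) / l_10.
= (138 − 12) / 4917 = 126 / 4917 = 0.025625.

0.0256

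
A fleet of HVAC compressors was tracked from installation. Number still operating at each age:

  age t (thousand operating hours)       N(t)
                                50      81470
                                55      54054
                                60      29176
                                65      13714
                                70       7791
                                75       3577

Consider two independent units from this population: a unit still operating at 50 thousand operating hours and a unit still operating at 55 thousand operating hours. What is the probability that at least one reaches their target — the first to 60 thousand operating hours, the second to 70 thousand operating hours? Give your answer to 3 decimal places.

0.451

p₁ = N(60)/N(50) = 29176/81470 = 0.358120; p₂ = N(70)/N(55) = 7791/54054 = 0.144134.
P(at least one) = 1 − (1−p₁)(1−p₂) = 1 − 0.641880 × 0.855866 = 0.450637.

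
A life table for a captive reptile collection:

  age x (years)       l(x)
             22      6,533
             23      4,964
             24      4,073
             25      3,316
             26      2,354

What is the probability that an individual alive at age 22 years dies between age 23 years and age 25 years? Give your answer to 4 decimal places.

This is the probability of reaching 23 but not 25, conditional on being alive at 22: (l(23) − l(25)) / l(22).
= (4,964 − 3,316) / 6,533 = 1,648 / 6,533 = 0.252258.

0.2523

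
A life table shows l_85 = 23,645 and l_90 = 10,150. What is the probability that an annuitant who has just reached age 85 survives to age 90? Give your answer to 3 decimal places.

We want 5p85 = l_90/l_85.
The conditional survival probability is l_90/l_85 = 10,150/23,645 = 0.429266.

0.429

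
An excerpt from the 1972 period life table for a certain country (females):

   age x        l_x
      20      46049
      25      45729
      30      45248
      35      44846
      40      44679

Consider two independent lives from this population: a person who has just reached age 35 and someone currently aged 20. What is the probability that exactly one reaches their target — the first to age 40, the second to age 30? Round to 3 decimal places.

p₁ = l_40/l_35 = 44679/44846 = 0.996276; p₂ = l_30/l_20 = 45248/46049 = 0.982605.
P(exactly one) = p₁(1−p₂) + (1−p₁)p₂ = 0.017330 + 0.003659 = 0.020989.

0.021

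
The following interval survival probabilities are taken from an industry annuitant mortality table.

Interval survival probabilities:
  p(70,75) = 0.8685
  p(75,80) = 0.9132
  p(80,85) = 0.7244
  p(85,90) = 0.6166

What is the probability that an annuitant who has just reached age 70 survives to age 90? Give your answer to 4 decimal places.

0.3543

The overall survival probability is 0.8685 × 0.9132 × 0.7244 × 0.6166.
= 0.354256.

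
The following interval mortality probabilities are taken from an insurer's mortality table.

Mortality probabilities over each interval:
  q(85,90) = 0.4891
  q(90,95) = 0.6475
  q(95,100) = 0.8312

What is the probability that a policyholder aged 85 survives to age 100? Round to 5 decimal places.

0.03040

The overall survival probability is (1 − 0.4891) × (1 − 0.6475) × (1 − 0.8312).
= 0.5109 × 0.3525 × 0.1688 = 0.030400.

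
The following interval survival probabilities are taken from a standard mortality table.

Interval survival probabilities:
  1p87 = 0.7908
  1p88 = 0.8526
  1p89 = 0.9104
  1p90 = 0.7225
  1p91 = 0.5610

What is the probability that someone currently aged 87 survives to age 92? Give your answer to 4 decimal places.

Survival from 87 to 92 is the product of surviving each interval: 0.7908 × 0.8526 × 0.9104 × 0.7225 × 0.5610.
= 0.248797.

0.2488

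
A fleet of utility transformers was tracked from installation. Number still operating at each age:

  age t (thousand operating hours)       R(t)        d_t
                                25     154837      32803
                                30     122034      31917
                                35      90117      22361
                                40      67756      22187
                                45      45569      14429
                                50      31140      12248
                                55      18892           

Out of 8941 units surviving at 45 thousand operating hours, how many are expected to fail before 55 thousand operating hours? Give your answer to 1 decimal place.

The relevant probability is 1 − 18892/45569 = 0.585420.
Expected number = 8941 × 0.585420 = 5234.2.

5234.2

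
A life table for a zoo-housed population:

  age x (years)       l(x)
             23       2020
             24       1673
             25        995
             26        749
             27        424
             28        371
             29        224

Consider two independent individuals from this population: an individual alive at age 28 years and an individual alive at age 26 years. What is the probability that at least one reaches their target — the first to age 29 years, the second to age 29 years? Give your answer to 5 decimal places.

0.72227

p₁ = l(29)/l(28) = 224/371 = 0.603774; p₂ = l(29)/l(26) = 224/749 = 0.299065.
P(at least one) = 1 − (1−p₁)(1−p₂) = 1 − 0.396226 × 0.700935 = 0.722271.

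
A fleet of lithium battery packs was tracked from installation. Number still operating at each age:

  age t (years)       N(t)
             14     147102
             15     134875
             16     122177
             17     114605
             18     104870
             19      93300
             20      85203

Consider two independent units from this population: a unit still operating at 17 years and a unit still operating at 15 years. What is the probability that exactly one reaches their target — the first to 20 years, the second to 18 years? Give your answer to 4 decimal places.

p₁ = N(20)/N(17) = 85203/114605 = 0.743449; p₂ = N(18)/N(15) = 104870/134875 = 0.777535.
P(exactly one) = p₁(1−p₂) + (1−p₁)p₂ = 0.165391 + 0.199477 = 0.364869.

0.3649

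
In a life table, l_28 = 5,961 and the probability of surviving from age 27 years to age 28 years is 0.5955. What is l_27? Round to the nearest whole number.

10010

l_27 = l_28 / p = 5,961 / 0.5955 = 10010.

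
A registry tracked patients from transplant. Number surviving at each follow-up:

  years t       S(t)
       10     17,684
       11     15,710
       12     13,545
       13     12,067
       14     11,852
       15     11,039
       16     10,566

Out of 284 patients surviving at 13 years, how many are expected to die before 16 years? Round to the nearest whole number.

The relevant probability is 1 − 10,566/12,067 = 0.124389.
Expected number = 284 × 0.124389 = 35.

35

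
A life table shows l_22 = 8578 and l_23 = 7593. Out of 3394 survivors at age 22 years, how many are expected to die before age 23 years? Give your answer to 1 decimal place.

389.7

The relevant probability is 1 − 7593/8578 = 0.114829.
Expected number = 3394 × 0.114829 = 389.7.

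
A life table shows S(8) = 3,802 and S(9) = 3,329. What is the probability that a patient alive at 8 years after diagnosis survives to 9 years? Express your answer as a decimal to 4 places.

0.8756

The conditional survival probability is S(9)/S(8) = 3,329/3,802 = 0.875592.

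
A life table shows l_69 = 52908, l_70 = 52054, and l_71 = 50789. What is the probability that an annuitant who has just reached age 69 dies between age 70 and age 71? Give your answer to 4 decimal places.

We want 1|1q69 = (l_70 − l_71)/l_69.
This is the probability of reaching 70 but not 71, conditional on being alive at 69: (l_70 − l_71) / l_69.
= (52054 − 50789) / 52908 = 1265 / 52908 = 0.023909.

0.0239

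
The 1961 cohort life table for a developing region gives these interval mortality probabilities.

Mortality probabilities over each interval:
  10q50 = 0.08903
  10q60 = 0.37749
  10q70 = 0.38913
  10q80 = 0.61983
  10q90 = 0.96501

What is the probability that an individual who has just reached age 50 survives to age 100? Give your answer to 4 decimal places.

50p50 = (1 − 0.08903) × (1 − 0.37749) × (1 − 0.38913) × (1 − 0.61983) × (1 − 0.96501).
= 0.91097 × 0.62251 × 0.61087 × 0.38017 × 0.03499 = 0.004608.

0.0046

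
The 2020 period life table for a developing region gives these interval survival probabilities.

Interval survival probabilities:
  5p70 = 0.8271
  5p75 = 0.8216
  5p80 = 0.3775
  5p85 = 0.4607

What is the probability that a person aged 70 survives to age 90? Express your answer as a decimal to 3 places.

20p70 = 0.8271 × 0.8216 × 0.3775 × 0.4607.
= 0.118183.

0.118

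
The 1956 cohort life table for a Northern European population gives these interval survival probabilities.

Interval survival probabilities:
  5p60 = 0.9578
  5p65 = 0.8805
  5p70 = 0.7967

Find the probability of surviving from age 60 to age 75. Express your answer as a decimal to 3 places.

Survival from 60 to 75 is the product of surviving each interval: 0.9578 × 0.8805 × 0.7967.
= 0.671891.

0.672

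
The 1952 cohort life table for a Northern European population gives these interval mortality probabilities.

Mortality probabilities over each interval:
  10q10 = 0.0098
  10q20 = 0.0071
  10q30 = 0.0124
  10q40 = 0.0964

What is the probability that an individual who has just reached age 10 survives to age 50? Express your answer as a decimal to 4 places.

0.8774

The overall survival probability is (1 − 0.0098) × (1 − 0.0071) × (1 − 0.0124) × (1 − 0.0964).
= 0.9902 × 0.9929 × 0.9876 × 0.9036 = 0.877376.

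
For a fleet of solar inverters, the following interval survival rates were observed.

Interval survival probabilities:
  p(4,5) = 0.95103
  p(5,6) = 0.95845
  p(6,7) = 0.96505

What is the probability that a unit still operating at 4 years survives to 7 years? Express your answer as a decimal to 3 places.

Survival from 4 to 7 is the product of surviving each interval: 0.95103 × 0.95845 × 0.96505.
= 0.879657.

0.880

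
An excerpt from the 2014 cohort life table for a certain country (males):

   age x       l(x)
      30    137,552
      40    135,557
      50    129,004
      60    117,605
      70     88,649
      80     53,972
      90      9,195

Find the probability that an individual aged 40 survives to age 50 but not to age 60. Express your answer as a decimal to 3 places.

0.084

This is the probability of reaching 50 but not 60, conditional on being alive at 40: (l(50) − l(60)) / l(40).
= (129,004 − 117,605) / 135,557 = 11,399 / 135,557 = 0.084090.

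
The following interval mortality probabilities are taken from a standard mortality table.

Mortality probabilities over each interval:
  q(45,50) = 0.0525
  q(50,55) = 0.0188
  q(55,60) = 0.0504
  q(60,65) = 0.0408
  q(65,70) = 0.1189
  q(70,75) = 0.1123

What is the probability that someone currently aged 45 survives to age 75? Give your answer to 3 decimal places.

0.662

P(survive 45→75) = (1 − 0.0525) × (1 − 0.0188) × (1 − 0.0504) × (1 − 0.0408) × (1 − 0.1189) × (1 − 0.1123).
= 0.9475 × 0.9812 × 0.9496 × 0.9592 × 0.8811 × 0.8877 = 0.662336.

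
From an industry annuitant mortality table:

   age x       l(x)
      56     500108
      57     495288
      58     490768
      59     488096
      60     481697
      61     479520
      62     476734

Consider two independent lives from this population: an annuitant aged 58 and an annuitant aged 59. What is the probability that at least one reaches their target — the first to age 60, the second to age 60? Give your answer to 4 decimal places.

0.9998

p₁ = l(60)/l(58) = 481697/490768 = 0.981517; p₂ = l(60)/l(59) = 481697/488096 = 0.986890.
P(at least one) = 1 − (1−p₁)(1−p₂) = 1 − 0.018483 × 0.013110 = 0.999758.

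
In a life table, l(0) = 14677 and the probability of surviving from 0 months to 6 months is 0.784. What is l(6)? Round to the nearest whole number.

l(6) = l(0) × p = 14677 × 0.784 = 11507.

11507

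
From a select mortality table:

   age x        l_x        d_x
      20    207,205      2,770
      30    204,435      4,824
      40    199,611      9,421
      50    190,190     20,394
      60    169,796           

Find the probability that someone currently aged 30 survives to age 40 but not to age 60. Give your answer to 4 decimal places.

0.1458

We want 10|20q30 = (l_40 − l_60)/l_30.
This is the probability of reaching 40 but not 60, conditional on being alive at 30: (l_40 − l_60) / l_30.
= (199,611 − 169,796) / 204,435 = 29,815 / 204,435 = 0.145841.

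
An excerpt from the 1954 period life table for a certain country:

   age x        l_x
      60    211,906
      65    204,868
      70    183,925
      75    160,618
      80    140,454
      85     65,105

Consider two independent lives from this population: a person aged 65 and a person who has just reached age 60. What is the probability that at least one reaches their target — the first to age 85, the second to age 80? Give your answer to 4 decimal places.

p₁ = l_85/l_65 = 65,105/204,868 = 0.317790; p₂ = l_80/l_60 = 140,454/211,906 = 0.662813.
P(at least one) = 1 − (1−p₁)(1−p₂) = 1 − 0.682210 × 0.337187 = 0.769968.

0.7700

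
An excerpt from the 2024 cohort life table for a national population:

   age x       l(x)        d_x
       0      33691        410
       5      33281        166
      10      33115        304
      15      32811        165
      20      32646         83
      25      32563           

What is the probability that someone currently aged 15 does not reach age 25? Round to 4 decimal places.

0.0076

P(die before 25 | alive at 15) = 1 − l(25)/l(15) = 1 − 32563/32811 = (248)/32811 = 0.007558.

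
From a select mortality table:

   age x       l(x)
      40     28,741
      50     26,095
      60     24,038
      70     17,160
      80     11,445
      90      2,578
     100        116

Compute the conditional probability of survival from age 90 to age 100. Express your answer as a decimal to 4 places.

The conditional survival probability is l(100)/l(90) = 116/2,578 = 0.044996.

0.0450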